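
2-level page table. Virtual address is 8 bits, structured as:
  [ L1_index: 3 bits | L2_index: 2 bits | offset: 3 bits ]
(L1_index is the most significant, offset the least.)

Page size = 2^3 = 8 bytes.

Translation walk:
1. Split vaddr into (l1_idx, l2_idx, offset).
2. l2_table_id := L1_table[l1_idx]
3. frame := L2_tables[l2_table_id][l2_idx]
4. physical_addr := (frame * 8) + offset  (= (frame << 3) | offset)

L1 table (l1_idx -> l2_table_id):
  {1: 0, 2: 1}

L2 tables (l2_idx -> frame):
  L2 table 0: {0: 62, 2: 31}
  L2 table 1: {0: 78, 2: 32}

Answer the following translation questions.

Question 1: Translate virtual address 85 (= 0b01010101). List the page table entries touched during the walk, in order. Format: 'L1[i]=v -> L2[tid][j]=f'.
vaddr = 85 = 0b01010101
Split: l1_idx=2, l2_idx=2, offset=5

Answer: L1[2]=1 -> L2[1][2]=32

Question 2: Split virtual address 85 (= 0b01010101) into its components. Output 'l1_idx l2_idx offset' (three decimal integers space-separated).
vaddr = 85 = 0b01010101
  top 3 bits -> l1_idx = 2
  next 2 bits -> l2_idx = 2
  bottom 3 bits -> offset = 5

Answer: 2 2 5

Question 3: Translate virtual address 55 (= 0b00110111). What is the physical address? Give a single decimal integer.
vaddr = 55 = 0b00110111
Split: l1_idx=1, l2_idx=2, offset=7
L1[1] = 0
L2[0][2] = 31
paddr = 31 * 8 + 7 = 255

Answer: 255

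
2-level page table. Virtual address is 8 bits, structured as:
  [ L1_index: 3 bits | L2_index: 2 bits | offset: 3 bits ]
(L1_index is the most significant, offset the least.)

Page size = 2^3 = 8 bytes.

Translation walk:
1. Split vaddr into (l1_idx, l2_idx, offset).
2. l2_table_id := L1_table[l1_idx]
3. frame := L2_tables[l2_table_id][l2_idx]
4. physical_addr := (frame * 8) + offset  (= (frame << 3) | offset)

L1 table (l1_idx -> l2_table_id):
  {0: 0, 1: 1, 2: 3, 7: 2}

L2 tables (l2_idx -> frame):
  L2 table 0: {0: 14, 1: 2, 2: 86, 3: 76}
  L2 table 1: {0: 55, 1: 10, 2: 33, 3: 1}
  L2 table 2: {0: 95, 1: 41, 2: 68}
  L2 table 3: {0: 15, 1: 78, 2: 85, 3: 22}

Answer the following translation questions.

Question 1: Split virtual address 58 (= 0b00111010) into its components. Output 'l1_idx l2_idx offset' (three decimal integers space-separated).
vaddr = 58 = 0b00111010
  top 3 bits -> l1_idx = 1
  next 2 bits -> l2_idx = 3
  bottom 3 bits -> offset = 2

Answer: 1 3 2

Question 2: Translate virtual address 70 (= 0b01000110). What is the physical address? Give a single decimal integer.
Answer: 126

Derivation:
vaddr = 70 = 0b01000110
Split: l1_idx=2, l2_idx=0, offset=6
L1[2] = 3
L2[3][0] = 15
paddr = 15 * 8 + 6 = 126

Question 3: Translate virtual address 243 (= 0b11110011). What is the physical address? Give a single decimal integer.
Answer: 547

Derivation:
vaddr = 243 = 0b11110011
Split: l1_idx=7, l2_idx=2, offset=3
L1[7] = 2
L2[2][2] = 68
paddr = 68 * 8 + 3 = 547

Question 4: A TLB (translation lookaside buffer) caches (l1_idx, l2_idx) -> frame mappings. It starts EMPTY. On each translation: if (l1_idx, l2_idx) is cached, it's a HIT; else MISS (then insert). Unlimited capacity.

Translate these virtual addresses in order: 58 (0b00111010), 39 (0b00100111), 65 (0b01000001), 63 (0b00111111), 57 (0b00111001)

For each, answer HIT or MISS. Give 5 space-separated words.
Answer: MISS MISS MISS HIT HIT

Derivation:
vaddr=58: (1,3) not in TLB -> MISS, insert
vaddr=39: (1,0) not in TLB -> MISS, insert
vaddr=65: (2,0) not in TLB -> MISS, insert
vaddr=63: (1,3) in TLB -> HIT
vaddr=57: (1,3) in TLB -> HIT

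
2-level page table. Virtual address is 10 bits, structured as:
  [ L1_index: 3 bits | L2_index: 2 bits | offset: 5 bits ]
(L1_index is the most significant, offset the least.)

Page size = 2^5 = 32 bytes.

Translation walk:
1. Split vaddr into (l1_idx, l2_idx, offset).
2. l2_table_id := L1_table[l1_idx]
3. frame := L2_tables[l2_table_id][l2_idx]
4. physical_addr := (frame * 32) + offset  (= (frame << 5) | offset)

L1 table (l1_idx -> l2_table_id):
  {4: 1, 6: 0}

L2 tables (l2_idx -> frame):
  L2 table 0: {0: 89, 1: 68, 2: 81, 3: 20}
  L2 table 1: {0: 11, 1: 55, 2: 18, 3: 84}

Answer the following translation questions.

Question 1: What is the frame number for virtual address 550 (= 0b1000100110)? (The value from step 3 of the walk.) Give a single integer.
Answer: 55

Derivation:
vaddr = 550: l1_idx=4, l2_idx=1
L1[4] = 1; L2[1][1] = 55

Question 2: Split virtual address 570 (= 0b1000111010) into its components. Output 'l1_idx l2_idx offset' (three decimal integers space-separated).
Answer: 4 1 26

Derivation:
vaddr = 570 = 0b1000111010
  top 3 bits -> l1_idx = 4
  next 2 bits -> l2_idx = 1
  bottom 5 bits -> offset = 26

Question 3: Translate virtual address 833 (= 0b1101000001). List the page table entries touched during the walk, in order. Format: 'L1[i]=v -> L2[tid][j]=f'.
Answer: L1[6]=0 -> L2[0][2]=81

Derivation:
vaddr = 833 = 0b1101000001
Split: l1_idx=6, l2_idx=2, offset=1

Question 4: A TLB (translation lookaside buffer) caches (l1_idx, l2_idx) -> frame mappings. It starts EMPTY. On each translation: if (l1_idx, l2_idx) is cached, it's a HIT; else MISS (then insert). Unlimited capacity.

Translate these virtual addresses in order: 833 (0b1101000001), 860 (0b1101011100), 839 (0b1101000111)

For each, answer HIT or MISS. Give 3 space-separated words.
vaddr=833: (6,2) not in TLB -> MISS, insert
vaddr=860: (6,2) in TLB -> HIT
vaddr=839: (6,2) in TLB -> HIT

Answer: MISS HIT HIT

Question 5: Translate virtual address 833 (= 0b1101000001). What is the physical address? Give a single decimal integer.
vaddr = 833 = 0b1101000001
Split: l1_idx=6, l2_idx=2, offset=1
L1[6] = 0
L2[0][2] = 81
paddr = 81 * 32 + 1 = 2593

Answer: 2593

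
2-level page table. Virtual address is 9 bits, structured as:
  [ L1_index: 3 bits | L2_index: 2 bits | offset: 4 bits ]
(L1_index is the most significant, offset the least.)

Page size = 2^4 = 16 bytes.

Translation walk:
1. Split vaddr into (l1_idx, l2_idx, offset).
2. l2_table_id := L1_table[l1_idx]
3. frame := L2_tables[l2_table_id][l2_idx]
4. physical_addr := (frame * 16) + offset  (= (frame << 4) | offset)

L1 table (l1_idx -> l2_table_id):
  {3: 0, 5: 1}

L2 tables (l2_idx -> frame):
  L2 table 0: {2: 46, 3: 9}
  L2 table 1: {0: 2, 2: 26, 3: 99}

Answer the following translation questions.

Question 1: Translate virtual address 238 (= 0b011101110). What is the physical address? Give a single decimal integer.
Answer: 750

Derivation:
vaddr = 238 = 0b011101110
Split: l1_idx=3, l2_idx=2, offset=14
L1[3] = 0
L2[0][2] = 46
paddr = 46 * 16 + 14 = 750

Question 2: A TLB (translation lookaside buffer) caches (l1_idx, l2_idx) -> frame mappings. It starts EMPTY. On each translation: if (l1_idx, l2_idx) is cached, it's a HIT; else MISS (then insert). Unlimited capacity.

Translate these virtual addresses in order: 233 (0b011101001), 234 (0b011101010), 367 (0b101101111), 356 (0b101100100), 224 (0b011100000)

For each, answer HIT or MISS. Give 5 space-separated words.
Answer: MISS HIT MISS HIT HIT

Derivation:
vaddr=233: (3,2) not in TLB -> MISS, insert
vaddr=234: (3,2) in TLB -> HIT
vaddr=367: (5,2) not in TLB -> MISS, insert
vaddr=356: (5,2) in TLB -> HIT
vaddr=224: (3,2) in TLB -> HIT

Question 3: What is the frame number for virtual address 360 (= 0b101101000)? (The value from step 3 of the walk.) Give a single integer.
vaddr = 360: l1_idx=5, l2_idx=2
L1[5] = 1; L2[1][2] = 26

Answer: 26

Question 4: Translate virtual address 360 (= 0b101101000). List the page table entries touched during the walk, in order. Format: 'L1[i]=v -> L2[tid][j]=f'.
Answer: L1[5]=1 -> L2[1][2]=26

Derivation:
vaddr = 360 = 0b101101000
Split: l1_idx=5, l2_idx=2, offset=8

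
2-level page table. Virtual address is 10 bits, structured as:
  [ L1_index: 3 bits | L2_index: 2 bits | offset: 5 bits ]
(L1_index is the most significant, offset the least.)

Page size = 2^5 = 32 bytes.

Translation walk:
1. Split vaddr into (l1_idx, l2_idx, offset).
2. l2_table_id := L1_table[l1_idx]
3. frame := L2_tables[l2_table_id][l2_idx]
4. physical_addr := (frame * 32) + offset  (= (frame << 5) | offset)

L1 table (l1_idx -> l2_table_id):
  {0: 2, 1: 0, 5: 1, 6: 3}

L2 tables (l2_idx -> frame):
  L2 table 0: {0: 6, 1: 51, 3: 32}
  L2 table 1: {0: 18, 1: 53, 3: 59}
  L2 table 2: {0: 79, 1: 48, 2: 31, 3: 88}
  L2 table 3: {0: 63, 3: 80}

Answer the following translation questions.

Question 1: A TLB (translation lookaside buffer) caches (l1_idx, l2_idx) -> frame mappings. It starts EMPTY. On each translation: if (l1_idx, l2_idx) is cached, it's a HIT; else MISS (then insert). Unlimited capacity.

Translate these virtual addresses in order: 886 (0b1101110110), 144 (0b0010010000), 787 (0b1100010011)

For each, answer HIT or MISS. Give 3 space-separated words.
Answer: MISS MISS MISS

Derivation:
vaddr=886: (6,3) not in TLB -> MISS, insert
vaddr=144: (1,0) not in TLB -> MISS, insert
vaddr=787: (6,0) not in TLB -> MISS, insert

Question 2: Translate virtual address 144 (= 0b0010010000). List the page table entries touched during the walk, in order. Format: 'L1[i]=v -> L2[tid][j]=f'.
vaddr = 144 = 0b0010010000
Split: l1_idx=1, l2_idx=0, offset=16

Answer: L1[1]=0 -> L2[0][0]=6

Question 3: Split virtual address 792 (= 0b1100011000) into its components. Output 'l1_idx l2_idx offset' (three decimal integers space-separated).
vaddr = 792 = 0b1100011000
  top 3 bits -> l1_idx = 6
  next 2 bits -> l2_idx = 0
  bottom 5 bits -> offset = 24

Answer: 6 0 24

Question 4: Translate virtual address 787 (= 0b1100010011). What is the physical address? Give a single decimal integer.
vaddr = 787 = 0b1100010011
Split: l1_idx=6, l2_idx=0, offset=19
L1[6] = 3
L2[3][0] = 63
paddr = 63 * 32 + 19 = 2035

Answer: 2035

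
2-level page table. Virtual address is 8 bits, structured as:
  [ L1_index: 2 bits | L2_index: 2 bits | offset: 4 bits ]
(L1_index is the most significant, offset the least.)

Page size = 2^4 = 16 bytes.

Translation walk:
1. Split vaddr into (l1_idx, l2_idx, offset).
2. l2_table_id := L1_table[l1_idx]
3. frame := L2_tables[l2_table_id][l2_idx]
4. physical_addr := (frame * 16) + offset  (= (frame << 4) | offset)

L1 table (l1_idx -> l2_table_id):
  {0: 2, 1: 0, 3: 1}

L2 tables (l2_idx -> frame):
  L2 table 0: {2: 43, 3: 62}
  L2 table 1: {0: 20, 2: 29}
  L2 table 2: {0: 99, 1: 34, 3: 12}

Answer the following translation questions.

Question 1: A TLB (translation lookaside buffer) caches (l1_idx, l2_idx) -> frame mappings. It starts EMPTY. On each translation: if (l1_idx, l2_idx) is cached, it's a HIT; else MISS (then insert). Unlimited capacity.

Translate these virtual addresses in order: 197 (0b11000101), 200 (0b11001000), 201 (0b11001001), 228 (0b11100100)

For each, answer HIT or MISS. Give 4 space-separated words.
Answer: MISS HIT HIT MISS

Derivation:
vaddr=197: (3,0) not in TLB -> MISS, insert
vaddr=200: (3,0) in TLB -> HIT
vaddr=201: (3,0) in TLB -> HIT
vaddr=228: (3,2) not in TLB -> MISS, insert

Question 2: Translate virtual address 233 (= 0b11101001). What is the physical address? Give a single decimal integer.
vaddr = 233 = 0b11101001
Split: l1_idx=3, l2_idx=2, offset=9
L1[3] = 1
L2[1][2] = 29
paddr = 29 * 16 + 9 = 473

Answer: 473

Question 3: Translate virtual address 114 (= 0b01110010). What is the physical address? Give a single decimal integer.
vaddr = 114 = 0b01110010
Split: l1_idx=1, l2_idx=3, offset=2
L1[1] = 0
L2[0][3] = 62
paddr = 62 * 16 + 2 = 994

Answer: 994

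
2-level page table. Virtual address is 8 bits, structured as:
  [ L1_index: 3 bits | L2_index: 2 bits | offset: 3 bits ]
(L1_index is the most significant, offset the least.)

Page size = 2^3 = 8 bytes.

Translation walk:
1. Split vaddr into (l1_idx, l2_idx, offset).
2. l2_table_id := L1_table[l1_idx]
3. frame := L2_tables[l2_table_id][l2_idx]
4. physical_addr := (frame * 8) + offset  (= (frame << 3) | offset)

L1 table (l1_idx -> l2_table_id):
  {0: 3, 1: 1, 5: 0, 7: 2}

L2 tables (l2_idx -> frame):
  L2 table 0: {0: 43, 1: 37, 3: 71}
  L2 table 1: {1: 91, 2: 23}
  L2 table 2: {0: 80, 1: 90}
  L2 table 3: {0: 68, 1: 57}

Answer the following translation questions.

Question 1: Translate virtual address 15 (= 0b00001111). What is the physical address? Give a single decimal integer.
Answer: 463

Derivation:
vaddr = 15 = 0b00001111
Split: l1_idx=0, l2_idx=1, offset=7
L1[0] = 3
L2[3][1] = 57
paddr = 57 * 8 + 7 = 463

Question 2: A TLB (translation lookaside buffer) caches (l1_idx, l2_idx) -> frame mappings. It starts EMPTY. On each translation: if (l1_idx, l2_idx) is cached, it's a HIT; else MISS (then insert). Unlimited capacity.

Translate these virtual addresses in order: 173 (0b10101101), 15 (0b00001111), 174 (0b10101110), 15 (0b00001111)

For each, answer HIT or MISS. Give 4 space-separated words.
vaddr=173: (5,1) not in TLB -> MISS, insert
vaddr=15: (0,1) not in TLB -> MISS, insert
vaddr=174: (5,1) in TLB -> HIT
vaddr=15: (0,1) in TLB -> HIT

Answer: MISS MISS HIT HIT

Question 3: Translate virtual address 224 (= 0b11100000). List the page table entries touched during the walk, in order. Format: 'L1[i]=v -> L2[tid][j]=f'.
vaddr = 224 = 0b11100000
Split: l1_idx=7, l2_idx=0, offset=0

Answer: L1[7]=2 -> L2[2][0]=80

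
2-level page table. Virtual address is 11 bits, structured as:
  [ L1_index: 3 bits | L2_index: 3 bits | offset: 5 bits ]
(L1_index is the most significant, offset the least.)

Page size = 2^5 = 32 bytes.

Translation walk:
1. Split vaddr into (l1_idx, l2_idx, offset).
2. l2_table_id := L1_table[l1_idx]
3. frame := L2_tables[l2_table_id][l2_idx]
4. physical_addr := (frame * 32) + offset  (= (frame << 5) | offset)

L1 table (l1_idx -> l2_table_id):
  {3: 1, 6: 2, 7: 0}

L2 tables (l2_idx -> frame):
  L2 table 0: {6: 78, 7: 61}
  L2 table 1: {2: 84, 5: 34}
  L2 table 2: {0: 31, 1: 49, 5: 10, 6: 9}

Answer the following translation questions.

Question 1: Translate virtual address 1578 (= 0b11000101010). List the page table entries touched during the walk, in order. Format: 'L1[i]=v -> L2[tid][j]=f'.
Answer: L1[6]=2 -> L2[2][1]=49

Derivation:
vaddr = 1578 = 0b11000101010
Split: l1_idx=6, l2_idx=1, offset=10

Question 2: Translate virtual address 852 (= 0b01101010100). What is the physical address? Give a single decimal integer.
vaddr = 852 = 0b01101010100
Split: l1_idx=3, l2_idx=2, offset=20
L1[3] = 1
L2[1][2] = 84
paddr = 84 * 32 + 20 = 2708

Answer: 2708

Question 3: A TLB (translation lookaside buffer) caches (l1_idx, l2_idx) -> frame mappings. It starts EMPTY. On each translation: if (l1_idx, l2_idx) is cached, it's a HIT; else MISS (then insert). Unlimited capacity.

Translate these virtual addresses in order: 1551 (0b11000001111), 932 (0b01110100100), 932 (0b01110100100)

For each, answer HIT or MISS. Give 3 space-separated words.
vaddr=1551: (6,0) not in TLB -> MISS, insert
vaddr=932: (3,5) not in TLB -> MISS, insert
vaddr=932: (3,5) in TLB -> HIT

Answer: MISS MISS HIT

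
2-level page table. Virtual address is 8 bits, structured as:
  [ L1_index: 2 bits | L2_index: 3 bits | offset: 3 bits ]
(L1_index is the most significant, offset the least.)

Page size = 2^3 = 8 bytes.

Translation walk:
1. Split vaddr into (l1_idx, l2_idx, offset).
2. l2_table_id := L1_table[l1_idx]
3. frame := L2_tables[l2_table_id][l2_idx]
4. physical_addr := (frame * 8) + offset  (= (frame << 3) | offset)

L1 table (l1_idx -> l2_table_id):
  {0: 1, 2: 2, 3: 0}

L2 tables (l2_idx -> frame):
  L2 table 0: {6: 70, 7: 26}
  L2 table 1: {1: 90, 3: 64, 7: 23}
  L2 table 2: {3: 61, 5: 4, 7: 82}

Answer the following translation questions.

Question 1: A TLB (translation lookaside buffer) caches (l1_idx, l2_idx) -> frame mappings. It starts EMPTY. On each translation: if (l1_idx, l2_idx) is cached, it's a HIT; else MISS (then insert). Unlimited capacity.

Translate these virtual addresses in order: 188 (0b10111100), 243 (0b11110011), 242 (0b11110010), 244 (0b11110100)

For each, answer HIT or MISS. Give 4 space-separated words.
Answer: MISS MISS HIT HIT

Derivation:
vaddr=188: (2,7) not in TLB -> MISS, insert
vaddr=243: (3,6) not in TLB -> MISS, insert
vaddr=242: (3,6) in TLB -> HIT
vaddr=244: (3,6) in TLB -> HIT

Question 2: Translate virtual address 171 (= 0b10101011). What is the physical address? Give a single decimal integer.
Answer: 35

Derivation:
vaddr = 171 = 0b10101011
Split: l1_idx=2, l2_idx=5, offset=3
L1[2] = 2
L2[2][5] = 4
paddr = 4 * 8 + 3 = 35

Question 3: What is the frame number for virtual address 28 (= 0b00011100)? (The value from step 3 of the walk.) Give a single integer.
vaddr = 28: l1_idx=0, l2_idx=3
L1[0] = 1; L2[1][3] = 64

Answer: 64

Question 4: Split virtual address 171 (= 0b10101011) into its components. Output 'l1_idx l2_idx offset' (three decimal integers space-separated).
Answer: 2 5 3

Derivation:
vaddr = 171 = 0b10101011
  top 2 bits -> l1_idx = 2
  next 3 bits -> l2_idx = 5
  bottom 3 bits -> offset = 3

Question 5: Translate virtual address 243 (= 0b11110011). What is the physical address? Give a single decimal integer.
vaddr = 243 = 0b11110011
Split: l1_idx=3, l2_idx=6, offset=3
L1[3] = 0
L2[0][6] = 70
paddr = 70 * 8 + 3 = 563

Answer: 563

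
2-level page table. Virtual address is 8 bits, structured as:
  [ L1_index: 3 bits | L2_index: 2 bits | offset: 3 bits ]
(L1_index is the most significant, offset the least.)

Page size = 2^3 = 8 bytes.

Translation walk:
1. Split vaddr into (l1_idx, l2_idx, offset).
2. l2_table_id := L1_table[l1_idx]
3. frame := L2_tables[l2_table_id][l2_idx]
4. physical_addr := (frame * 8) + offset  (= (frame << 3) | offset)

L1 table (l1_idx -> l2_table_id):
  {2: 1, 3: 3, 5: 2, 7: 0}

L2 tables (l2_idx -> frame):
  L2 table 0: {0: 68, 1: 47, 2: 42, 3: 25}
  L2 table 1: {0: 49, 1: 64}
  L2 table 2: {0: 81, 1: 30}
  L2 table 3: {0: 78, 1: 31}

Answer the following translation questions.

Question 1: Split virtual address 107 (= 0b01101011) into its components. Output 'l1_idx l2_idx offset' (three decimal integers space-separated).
Answer: 3 1 3

Derivation:
vaddr = 107 = 0b01101011
  top 3 bits -> l1_idx = 3
  next 2 bits -> l2_idx = 1
  bottom 3 bits -> offset = 3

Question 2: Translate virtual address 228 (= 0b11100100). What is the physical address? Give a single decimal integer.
Answer: 548

Derivation:
vaddr = 228 = 0b11100100
Split: l1_idx=7, l2_idx=0, offset=4
L1[7] = 0
L2[0][0] = 68
paddr = 68 * 8 + 4 = 548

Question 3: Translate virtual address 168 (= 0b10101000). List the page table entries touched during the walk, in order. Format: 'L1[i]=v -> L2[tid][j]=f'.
Answer: L1[5]=2 -> L2[2][1]=30

Derivation:
vaddr = 168 = 0b10101000
Split: l1_idx=5, l2_idx=1, offset=0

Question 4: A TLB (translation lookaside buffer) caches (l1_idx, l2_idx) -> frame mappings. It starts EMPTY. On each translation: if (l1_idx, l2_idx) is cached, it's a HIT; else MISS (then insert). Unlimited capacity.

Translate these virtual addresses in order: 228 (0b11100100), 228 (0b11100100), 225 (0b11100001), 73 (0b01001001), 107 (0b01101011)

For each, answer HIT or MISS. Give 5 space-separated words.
vaddr=228: (7,0) not in TLB -> MISS, insert
vaddr=228: (7,0) in TLB -> HIT
vaddr=225: (7,0) in TLB -> HIT
vaddr=73: (2,1) not in TLB -> MISS, insert
vaddr=107: (3,1) not in TLB -> MISS, insert

Answer: MISS HIT HIT MISS MISS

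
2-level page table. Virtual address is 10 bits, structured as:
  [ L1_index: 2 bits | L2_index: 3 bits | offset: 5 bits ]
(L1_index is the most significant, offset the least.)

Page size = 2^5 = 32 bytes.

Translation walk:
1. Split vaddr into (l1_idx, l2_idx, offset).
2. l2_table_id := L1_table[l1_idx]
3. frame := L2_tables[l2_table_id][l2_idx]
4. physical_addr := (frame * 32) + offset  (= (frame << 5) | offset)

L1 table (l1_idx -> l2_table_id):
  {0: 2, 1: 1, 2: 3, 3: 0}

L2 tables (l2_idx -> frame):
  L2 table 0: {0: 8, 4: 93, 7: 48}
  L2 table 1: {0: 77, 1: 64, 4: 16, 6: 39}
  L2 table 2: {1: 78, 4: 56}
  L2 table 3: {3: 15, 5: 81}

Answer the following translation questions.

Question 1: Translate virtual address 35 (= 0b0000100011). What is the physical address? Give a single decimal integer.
vaddr = 35 = 0b0000100011
Split: l1_idx=0, l2_idx=1, offset=3
L1[0] = 2
L2[2][1] = 78
paddr = 78 * 32 + 3 = 2499

Answer: 2499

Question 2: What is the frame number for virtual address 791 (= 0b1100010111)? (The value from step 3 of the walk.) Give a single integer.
vaddr = 791: l1_idx=3, l2_idx=0
L1[3] = 0; L2[0][0] = 8

Answer: 8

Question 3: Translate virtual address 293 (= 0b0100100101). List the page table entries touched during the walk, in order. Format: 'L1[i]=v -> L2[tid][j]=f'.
vaddr = 293 = 0b0100100101
Split: l1_idx=1, l2_idx=1, offset=5

Answer: L1[1]=1 -> L2[1][1]=64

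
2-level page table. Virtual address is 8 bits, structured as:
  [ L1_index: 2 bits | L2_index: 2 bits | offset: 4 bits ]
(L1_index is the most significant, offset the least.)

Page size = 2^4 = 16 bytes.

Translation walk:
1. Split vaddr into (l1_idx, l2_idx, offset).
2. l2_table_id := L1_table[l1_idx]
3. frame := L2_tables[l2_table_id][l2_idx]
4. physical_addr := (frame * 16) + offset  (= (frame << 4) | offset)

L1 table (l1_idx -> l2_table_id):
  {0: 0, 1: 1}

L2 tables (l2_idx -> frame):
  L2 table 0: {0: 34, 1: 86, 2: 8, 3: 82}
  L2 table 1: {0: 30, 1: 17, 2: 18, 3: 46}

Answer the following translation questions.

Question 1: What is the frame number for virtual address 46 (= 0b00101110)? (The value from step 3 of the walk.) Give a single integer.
vaddr = 46: l1_idx=0, l2_idx=2
L1[0] = 0; L2[0][2] = 8

Answer: 8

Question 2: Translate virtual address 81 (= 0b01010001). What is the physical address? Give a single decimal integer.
vaddr = 81 = 0b01010001
Split: l1_idx=1, l2_idx=1, offset=1
L1[1] = 1
L2[1][1] = 17
paddr = 17 * 16 + 1 = 273

Answer: 273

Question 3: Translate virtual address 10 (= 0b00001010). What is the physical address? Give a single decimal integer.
Answer: 554

Derivation:
vaddr = 10 = 0b00001010
Split: l1_idx=0, l2_idx=0, offset=10
L1[0] = 0
L2[0][0] = 34
paddr = 34 * 16 + 10 = 554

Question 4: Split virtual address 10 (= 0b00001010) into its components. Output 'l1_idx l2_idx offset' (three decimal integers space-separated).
Answer: 0 0 10

Derivation:
vaddr = 10 = 0b00001010
  top 2 bits -> l1_idx = 0
  next 2 bits -> l2_idx = 0
  bottom 4 bits -> offset = 10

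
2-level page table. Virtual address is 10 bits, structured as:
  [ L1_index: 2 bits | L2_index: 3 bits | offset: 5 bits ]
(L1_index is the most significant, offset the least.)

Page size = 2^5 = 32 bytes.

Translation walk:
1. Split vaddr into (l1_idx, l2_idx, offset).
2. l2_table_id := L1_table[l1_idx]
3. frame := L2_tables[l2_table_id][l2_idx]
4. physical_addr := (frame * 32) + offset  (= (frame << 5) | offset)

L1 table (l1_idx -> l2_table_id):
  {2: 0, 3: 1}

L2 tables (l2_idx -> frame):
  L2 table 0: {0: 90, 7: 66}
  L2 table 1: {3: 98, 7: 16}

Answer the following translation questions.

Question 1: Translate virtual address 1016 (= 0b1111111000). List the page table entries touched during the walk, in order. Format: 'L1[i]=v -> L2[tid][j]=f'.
Answer: L1[3]=1 -> L2[1][7]=16

Derivation:
vaddr = 1016 = 0b1111111000
Split: l1_idx=3, l2_idx=7, offset=24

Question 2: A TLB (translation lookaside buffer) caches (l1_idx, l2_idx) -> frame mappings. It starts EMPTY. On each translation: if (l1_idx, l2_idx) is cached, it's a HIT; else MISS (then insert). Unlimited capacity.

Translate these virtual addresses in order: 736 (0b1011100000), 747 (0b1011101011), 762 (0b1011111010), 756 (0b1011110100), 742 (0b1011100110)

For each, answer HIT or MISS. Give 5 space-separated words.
Answer: MISS HIT HIT HIT HIT

Derivation:
vaddr=736: (2,7) not in TLB -> MISS, insert
vaddr=747: (2,7) in TLB -> HIT
vaddr=762: (2,7) in TLB -> HIT
vaddr=756: (2,7) in TLB -> HIT
vaddr=742: (2,7) in TLB -> HIT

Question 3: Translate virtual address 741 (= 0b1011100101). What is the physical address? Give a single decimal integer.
vaddr = 741 = 0b1011100101
Split: l1_idx=2, l2_idx=7, offset=5
L1[2] = 0
L2[0][7] = 66
paddr = 66 * 32 + 5 = 2117

Answer: 2117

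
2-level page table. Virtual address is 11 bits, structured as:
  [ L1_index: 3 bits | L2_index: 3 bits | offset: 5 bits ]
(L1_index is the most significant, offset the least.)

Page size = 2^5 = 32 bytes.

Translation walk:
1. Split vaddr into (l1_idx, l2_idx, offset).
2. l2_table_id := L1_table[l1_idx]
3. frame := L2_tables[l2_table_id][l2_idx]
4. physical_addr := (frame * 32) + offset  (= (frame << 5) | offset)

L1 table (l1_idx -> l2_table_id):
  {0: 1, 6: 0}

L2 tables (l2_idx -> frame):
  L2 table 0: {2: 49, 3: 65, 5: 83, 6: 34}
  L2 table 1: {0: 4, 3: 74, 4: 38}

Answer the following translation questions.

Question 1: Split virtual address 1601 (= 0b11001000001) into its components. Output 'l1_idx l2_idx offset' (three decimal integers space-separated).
vaddr = 1601 = 0b11001000001
  top 3 bits -> l1_idx = 6
  next 3 bits -> l2_idx = 2
  bottom 5 bits -> offset = 1

Answer: 6 2 1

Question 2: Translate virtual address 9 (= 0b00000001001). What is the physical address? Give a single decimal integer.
vaddr = 9 = 0b00000001001
Split: l1_idx=0, l2_idx=0, offset=9
L1[0] = 1
L2[1][0] = 4
paddr = 4 * 32 + 9 = 137

Answer: 137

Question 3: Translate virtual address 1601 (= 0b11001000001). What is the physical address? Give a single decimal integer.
Answer: 1569

Derivation:
vaddr = 1601 = 0b11001000001
Split: l1_idx=6, l2_idx=2, offset=1
L1[6] = 0
L2[0][2] = 49
paddr = 49 * 32 + 1 = 1569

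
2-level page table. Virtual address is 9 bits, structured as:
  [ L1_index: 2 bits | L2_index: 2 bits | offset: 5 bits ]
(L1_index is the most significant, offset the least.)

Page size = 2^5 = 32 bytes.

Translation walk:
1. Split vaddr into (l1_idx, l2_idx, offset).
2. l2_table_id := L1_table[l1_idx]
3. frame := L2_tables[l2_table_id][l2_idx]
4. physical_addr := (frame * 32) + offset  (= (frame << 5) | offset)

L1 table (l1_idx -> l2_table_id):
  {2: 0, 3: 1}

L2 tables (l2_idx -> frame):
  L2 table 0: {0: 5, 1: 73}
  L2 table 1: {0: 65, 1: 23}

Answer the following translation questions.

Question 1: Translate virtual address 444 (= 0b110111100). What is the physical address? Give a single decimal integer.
vaddr = 444 = 0b110111100
Split: l1_idx=3, l2_idx=1, offset=28
L1[3] = 1
L2[1][1] = 23
paddr = 23 * 32 + 28 = 764

Answer: 764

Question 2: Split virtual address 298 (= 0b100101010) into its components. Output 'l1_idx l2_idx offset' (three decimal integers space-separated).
vaddr = 298 = 0b100101010
  top 2 bits -> l1_idx = 2
  next 2 bits -> l2_idx = 1
  bottom 5 bits -> offset = 10

Answer: 2 1 10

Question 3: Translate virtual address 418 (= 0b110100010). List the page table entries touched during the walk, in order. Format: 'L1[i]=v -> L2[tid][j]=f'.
Answer: L1[3]=1 -> L2[1][1]=23

Derivation:
vaddr = 418 = 0b110100010
Split: l1_idx=3, l2_idx=1, offset=2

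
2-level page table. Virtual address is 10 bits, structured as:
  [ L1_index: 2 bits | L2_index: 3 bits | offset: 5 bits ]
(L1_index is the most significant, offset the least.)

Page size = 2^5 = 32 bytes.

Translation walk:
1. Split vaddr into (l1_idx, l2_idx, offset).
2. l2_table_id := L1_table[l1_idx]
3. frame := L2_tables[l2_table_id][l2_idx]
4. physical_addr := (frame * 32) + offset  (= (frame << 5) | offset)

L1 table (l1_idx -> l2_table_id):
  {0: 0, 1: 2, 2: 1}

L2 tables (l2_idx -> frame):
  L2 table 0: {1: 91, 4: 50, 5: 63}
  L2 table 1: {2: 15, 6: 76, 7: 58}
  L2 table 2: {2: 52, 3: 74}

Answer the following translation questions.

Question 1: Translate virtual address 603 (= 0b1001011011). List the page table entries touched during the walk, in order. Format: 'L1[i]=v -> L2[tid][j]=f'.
vaddr = 603 = 0b1001011011
Split: l1_idx=2, l2_idx=2, offset=27

Answer: L1[2]=1 -> L2[1][2]=15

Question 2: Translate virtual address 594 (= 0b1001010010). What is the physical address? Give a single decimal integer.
Answer: 498

Derivation:
vaddr = 594 = 0b1001010010
Split: l1_idx=2, l2_idx=2, offset=18
L1[2] = 1
L2[1][2] = 15
paddr = 15 * 32 + 18 = 498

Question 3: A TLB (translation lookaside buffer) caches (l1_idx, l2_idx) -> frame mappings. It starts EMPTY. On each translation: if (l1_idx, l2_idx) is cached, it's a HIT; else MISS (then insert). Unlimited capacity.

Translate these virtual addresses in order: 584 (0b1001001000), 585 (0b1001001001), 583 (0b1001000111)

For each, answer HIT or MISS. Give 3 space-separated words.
vaddr=584: (2,2) not in TLB -> MISS, insert
vaddr=585: (2,2) in TLB -> HIT
vaddr=583: (2,2) in TLB -> HIT

Answer: MISS HIT HIT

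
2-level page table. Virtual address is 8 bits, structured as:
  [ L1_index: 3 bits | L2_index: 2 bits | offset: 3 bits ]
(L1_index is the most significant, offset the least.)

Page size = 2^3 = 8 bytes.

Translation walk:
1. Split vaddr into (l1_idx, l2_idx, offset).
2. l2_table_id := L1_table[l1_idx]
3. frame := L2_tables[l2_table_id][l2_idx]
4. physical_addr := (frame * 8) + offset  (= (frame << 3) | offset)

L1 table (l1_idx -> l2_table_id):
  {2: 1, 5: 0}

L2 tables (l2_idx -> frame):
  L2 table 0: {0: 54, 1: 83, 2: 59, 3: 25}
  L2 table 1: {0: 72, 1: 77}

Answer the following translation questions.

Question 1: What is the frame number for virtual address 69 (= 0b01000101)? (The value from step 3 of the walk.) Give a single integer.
Answer: 72

Derivation:
vaddr = 69: l1_idx=2, l2_idx=0
L1[2] = 1; L2[1][0] = 72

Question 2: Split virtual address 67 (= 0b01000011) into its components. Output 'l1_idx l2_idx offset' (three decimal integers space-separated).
vaddr = 67 = 0b01000011
  top 3 bits -> l1_idx = 2
  next 2 bits -> l2_idx = 0
  bottom 3 bits -> offset = 3

Answer: 2 0 3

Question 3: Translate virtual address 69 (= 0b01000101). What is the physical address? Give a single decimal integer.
vaddr = 69 = 0b01000101
Split: l1_idx=2, l2_idx=0, offset=5
L1[2] = 1
L2[1][0] = 72
paddr = 72 * 8 + 5 = 581

Answer: 581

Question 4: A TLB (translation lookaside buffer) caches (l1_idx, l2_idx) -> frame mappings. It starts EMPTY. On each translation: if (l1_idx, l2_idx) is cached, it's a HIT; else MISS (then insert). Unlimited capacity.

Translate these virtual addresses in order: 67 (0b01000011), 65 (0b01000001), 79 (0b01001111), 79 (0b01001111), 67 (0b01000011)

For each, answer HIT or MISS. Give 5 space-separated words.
Answer: MISS HIT MISS HIT HIT

Derivation:
vaddr=67: (2,0) not in TLB -> MISS, insert
vaddr=65: (2,0) in TLB -> HIT
vaddr=79: (2,1) not in TLB -> MISS, insert
vaddr=79: (2,1) in TLB -> HIT
vaddr=67: (2,0) in TLB -> HIT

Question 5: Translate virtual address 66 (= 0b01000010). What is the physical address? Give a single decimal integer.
Answer: 578

Derivation:
vaddr = 66 = 0b01000010
Split: l1_idx=2, l2_idx=0, offset=2
L1[2] = 1
L2[1][0] = 72
paddr = 72 * 8 + 2 = 578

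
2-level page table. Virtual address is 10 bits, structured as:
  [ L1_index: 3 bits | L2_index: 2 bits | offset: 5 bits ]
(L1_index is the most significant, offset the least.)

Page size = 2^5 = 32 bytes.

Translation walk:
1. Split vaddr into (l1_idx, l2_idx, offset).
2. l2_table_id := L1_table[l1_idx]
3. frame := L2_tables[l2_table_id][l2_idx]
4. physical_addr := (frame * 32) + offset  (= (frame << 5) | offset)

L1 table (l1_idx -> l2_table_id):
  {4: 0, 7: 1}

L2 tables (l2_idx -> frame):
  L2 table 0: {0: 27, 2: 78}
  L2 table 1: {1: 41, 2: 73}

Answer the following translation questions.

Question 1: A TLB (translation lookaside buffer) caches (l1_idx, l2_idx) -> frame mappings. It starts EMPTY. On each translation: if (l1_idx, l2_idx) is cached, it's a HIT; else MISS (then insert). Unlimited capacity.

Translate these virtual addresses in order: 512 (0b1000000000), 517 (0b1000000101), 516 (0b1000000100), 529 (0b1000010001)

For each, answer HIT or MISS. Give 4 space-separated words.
Answer: MISS HIT HIT HIT

Derivation:
vaddr=512: (4,0) not in TLB -> MISS, insert
vaddr=517: (4,0) in TLB -> HIT
vaddr=516: (4,0) in TLB -> HIT
vaddr=529: (4,0) in TLB -> HIT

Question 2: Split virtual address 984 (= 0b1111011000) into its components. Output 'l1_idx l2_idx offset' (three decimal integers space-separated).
vaddr = 984 = 0b1111011000
  top 3 bits -> l1_idx = 7
  next 2 bits -> l2_idx = 2
  bottom 5 bits -> offset = 24

Answer: 7 2 24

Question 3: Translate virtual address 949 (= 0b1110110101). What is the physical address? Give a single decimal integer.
vaddr = 949 = 0b1110110101
Split: l1_idx=7, l2_idx=1, offset=21
L1[7] = 1
L2[1][1] = 41
paddr = 41 * 32 + 21 = 1333

Answer: 1333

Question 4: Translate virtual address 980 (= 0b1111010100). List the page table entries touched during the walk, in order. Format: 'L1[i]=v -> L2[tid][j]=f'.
vaddr = 980 = 0b1111010100
Split: l1_idx=7, l2_idx=2, offset=20

Answer: L1[7]=1 -> L2[1][2]=73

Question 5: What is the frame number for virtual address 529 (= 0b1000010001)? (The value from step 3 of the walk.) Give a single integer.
Answer: 27

Derivation:
vaddr = 529: l1_idx=4, l2_idx=0
L1[4] = 0; L2[0][0] = 27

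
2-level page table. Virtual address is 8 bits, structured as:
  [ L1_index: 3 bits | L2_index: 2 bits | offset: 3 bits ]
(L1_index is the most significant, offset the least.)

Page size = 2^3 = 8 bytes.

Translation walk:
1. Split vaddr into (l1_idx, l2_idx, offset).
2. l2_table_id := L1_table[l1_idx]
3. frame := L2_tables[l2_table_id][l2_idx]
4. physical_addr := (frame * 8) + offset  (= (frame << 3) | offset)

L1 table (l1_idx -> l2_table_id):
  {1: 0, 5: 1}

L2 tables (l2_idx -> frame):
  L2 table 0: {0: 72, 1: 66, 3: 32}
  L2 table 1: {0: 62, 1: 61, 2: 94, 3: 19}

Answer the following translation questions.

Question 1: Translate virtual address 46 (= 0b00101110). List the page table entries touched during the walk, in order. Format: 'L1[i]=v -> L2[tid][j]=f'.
Answer: L1[1]=0 -> L2[0][1]=66

Derivation:
vaddr = 46 = 0b00101110
Split: l1_idx=1, l2_idx=1, offset=6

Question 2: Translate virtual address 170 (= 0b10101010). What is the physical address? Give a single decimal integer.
Answer: 490

Derivation:
vaddr = 170 = 0b10101010
Split: l1_idx=5, l2_idx=1, offset=2
L1[5] = 1
L2[1][1] = 61
paddr = 61 * 8 + 2 = 490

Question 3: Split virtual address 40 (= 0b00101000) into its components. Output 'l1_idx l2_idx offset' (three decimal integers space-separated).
vaddr = 40 = 0b00101000
  top 3 bits -> l1_idx = 1
  next 2 bits -> l2_idx = 1
  bottom 3 bits -> offset = 0

Answer: 1 1 0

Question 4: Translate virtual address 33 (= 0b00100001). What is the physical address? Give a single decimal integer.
vaddr = 33 = 0b00100001
Split: l1_idx=1, l2_idx=0, offset=1
L1[1] = 0
L2[0][0] = 72
paddr = 72 * 8 + 1 = 577

Answer: 577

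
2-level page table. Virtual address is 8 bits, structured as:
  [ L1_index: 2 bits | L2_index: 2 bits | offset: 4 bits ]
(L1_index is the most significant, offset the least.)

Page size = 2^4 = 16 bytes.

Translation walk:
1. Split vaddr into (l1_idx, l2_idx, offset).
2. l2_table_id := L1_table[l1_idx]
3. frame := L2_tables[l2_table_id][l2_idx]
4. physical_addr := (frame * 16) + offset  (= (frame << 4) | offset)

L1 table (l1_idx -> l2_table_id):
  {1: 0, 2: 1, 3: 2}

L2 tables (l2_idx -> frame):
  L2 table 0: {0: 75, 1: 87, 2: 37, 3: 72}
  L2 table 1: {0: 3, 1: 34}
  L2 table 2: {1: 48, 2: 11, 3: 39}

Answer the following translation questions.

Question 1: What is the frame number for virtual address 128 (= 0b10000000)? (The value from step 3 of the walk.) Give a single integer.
Answer: 3

Derivation:
vaddr = 128: l1_idx=2, l2_idx=0
L1[2] = 1; L2[1][0] = 3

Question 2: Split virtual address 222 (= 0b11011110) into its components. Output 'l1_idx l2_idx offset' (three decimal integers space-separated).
Answer: 3 1 14

Derivation:
vaddr = 222 = 0b11011110
  top 2 bits -> l1_idx = 3
  next 2 bits -> l2_idx = 1
  bottom 4 bits -> offset = 14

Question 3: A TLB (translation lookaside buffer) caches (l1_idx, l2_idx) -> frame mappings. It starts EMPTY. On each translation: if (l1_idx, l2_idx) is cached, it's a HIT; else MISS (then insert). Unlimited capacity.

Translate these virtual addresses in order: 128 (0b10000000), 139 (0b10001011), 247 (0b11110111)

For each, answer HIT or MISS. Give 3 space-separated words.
vaddr=128: (2,0) not in TLB -> MISS, insert
vaddr=139: (2,0) in TLB -> HIT
vaddr=247: (3,3) not in TLB -> MISS, insert

Answer: MISS HIT MISS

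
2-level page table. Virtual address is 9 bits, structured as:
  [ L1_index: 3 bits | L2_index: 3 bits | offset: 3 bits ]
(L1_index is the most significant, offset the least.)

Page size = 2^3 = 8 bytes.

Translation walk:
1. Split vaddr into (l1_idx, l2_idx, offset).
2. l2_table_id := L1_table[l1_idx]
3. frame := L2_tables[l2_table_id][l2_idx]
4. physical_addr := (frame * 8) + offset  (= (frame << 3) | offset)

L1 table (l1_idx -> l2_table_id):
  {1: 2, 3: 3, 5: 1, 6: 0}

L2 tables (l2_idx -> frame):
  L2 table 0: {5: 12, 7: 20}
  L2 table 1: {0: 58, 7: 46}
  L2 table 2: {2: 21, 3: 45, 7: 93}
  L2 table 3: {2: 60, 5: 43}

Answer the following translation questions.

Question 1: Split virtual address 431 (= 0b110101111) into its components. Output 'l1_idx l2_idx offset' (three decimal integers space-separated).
Answer: 6 5 7

Derivation:
vaddr = 431 = 0b110101111
  top 3 bits -> l1_idx = 6
  next 3 bits -> l2_idx = 5
  bottom 3 bits -> offset = 7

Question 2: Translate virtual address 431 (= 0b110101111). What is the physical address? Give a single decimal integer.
vaddr = 431 = 0b110101111
Split: l1_idx=6, l2_idx=5, offset=7
L1[6] = 0
L2[0][5] = 12
paddr = 12 * 8 + 7 = 103

Answer: 103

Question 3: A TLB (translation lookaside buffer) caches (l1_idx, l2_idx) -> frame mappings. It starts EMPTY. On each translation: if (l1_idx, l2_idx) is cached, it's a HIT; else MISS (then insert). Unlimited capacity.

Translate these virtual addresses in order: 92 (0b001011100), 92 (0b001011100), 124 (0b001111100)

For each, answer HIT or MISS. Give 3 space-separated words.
Answer: MISS HIT MISS

Derivation:
vaddr=92: (1,3) not in TLB -> MISS, insert
vaddr=92: (1,3) in TLB -> HIT
vaddr=124: (1,7) not in TLB -> MISS, insert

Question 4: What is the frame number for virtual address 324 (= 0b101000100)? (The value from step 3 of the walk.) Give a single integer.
Answer: 58

Derivation:
vaddr = 324: l1_idx=5, l2_idx=0
L1[5] = 1; L2[1][0] = 58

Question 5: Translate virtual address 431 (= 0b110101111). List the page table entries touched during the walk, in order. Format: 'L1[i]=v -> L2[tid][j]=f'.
vaddr = 431 = 0b110101111
Split: l1_idx=6, l2_idx=5, offset=7

Answer: L1[6]=0 -> L2[0][5]=12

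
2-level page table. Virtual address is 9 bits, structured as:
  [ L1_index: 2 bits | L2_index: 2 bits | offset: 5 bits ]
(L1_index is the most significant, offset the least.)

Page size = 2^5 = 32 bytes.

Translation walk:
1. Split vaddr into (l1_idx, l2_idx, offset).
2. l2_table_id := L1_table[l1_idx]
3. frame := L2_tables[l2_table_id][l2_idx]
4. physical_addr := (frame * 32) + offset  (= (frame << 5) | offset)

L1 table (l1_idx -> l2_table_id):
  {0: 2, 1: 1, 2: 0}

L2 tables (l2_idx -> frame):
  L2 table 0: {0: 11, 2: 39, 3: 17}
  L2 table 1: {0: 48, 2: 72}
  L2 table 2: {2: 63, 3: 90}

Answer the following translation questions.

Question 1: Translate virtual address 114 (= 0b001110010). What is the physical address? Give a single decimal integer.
vaddr = 114 = 0b001110010
Split: l1_idx=0, l2_idx=3, offset=18
L1[0] = 2
L2[2][3] = 90
paddr = 90 * 32 + 18 = 2898

Answer: 2898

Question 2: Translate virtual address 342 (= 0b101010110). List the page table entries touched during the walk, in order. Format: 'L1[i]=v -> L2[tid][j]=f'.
vaddr = 342 = 0b101010110
Split: l1_idx=2, l2_idx=2, offset=22

Answer: L1[2]=0 -> L2[0][2]=39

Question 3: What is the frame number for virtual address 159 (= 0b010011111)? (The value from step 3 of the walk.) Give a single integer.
vaddr = 159: l1_idx=1, l2_idx=0
L1[1] = 1; L2[1][0] = 48

Answer: 48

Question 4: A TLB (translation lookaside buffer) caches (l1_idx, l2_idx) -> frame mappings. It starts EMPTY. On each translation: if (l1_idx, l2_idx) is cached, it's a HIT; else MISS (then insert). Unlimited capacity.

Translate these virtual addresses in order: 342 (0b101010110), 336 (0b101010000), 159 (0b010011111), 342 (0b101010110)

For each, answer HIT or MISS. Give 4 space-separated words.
Answer: MISS HIT MISS HIT

Derivation:
vaddr=342: (2,2) not in TLB -> MISS, insert
vaddr=336: (2,2) in TLB -> HIT
vaddr=159: (1,0) not in TLB -> MISS, insert
vaddr=342: (2,2) in TLB -> HIT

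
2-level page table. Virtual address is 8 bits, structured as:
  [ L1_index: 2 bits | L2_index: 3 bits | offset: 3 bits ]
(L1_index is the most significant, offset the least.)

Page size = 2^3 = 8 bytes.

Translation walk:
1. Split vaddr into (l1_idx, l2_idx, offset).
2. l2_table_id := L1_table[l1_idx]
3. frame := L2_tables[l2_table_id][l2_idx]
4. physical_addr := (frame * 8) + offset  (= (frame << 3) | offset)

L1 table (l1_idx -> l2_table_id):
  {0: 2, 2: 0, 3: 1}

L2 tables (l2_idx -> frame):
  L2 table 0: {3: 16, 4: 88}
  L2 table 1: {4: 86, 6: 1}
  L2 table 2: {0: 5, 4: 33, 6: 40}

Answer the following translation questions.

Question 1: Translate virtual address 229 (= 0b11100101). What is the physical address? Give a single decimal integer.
vaddr = 229 = 0b11100101
Split: l1_idx=3, l2_idx=4, offset=5
L1[3] = 1
L2[1][4] = 86
paddr = 86 * 8 + 5 = 693

Answer: 693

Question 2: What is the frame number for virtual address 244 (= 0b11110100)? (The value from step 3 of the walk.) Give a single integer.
Answer: 1

Derivation:
vaddr = 244: l1_idx=3, l2_idx=6
L1[3] = 1; L2[1][6] = 1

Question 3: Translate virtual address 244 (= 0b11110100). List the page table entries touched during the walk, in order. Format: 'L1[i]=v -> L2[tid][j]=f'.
Answer: L1[3]=1 -> L2[1][6]=1

Derivation:
vaddr = 244 = 0b11110100
Split: l1_idx=3, l2_idx=6, offset=4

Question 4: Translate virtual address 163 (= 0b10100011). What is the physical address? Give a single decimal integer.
Answer: 707

Derivation:
vaddr = 163 = 0b10100011
Split: l1_idx=2, l2_idx=4, offset=3
L1[2] = 0
L2[0][4] = 88
paddr = 88 * 8 + 3 = 707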